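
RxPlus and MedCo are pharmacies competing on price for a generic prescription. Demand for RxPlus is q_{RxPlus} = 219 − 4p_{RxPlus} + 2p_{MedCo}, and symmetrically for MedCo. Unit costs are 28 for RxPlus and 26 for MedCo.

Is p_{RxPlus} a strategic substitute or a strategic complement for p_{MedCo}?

strategic complements

RxPlus's profit: π = (p_{RxPlus} − 28)(219 − 4p_{RxPlus} + 2p_{MedCo}).
∂π/∂p_{RxPlus} = 331 − 8p_{RxPlus} + 2p_{MedCo} = 0 ⇒ p_{RxPlus} = 41.375 + 0.25p_{MedCo}.
The best-response slope dp_{RxPlus}/dp_{MedCo} = 0.25 > 0: the reaction function is upward-sloping, so the choices are strategic complements.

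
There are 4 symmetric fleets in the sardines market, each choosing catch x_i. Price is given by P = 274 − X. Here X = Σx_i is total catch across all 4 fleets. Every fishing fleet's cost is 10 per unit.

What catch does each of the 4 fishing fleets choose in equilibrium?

52.8

A representative fishing fleet's profit is π_i = x_i(274 − X) − 10x_i, with X = x_i + Σ_{j≠i} x_j.
First-order condition: 264 − 2x_i − Σ_{j≠i} x_j = 0.
Imposing symmetry (x_j = x for all j) turns Σ_{j≠i} x_j into 3x, so 264 = 5x and x = 52.8.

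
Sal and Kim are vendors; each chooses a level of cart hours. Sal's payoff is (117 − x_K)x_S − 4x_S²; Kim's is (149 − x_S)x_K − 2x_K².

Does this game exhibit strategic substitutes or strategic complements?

strategic substitutes

Expanding Sal's payoff: 117x_S − x_Kx_S − 4x_S².
∂π/∂x_S = 117 − x_K − 8x_S = 0, so x_S = 14.625 − 0.125x_K.
The best-response slope dx_S/dx_K = −0.125 < 0: the reaction function is downward-sloping, so the choices are strategic substitutes.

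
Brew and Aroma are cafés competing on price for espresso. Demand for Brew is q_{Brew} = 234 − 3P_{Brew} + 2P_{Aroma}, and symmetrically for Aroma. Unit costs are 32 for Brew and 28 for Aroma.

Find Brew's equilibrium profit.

7425.1875

Brew's profit: π = (P_{Brew} − 32)(234 − 3P_{Brew} + 2P_{Aroma}).
∂π/∂P_{Brew} = 330 − 6P_{Brew} + 2P_{Aroma} = 0 ⇒ P_{Brew} = 55 + (1/3)P_{Aroma}.
Similarly P_{Aroma} = 53 + (1/3)P_{Brew}.
Substituting the second reaction function into the first: P_{Brew} = 55 + (1/3)(53 + (1/3)P_{Brew}), which gives (8/9)P_{Brew} = 218/3 ⇒ P_{Brew} = 81.75.
Then P_{Aroma} = 53 + (1/3)·81.75 = 80.25.
q_{Brew} = 234 − 3·81.75 + 2·80.25 = 149.25.
Profit = (81.75 − 32)·149.25 = 7425.1875.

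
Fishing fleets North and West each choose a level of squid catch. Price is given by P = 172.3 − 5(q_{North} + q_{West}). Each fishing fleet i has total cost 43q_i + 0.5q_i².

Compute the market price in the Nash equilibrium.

Fishing fleet North's profit: π = q_{North}(172.3 − 5(q_{North} + q_{West})) − 43q_{North} − 0.5q_{North}².
∂π/∂q_{North} = 129.3 − 11q_{North} − 5q_{West} = 0, so q_{North} = 1293/110 − (5/11)q_{West}.
By symmetry q_{West} = q_{North}; substituting into the reaction function, (16/11)q_{North} = 1293/110 and q_{North} = 1293/160.
Equilibrium price: P = 172.3 − 5·16.1625 = 91.4875.

91.4875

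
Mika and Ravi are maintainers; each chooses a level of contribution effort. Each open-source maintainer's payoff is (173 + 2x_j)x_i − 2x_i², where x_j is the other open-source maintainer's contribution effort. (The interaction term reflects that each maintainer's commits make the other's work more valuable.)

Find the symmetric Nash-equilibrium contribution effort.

86.5

Mika's payoff is (173 + 2x_R)x_M − 2x_M².
∂π/∂x_M = 173 + 2x_R − 4x_M = 0, so x_M = 43.25 + 0.5x_R.
The game is symmetric, so in equilibrium x_R = x_M: the reaction function gives 0.5x_M = 43.25, hence x_M = 86.5.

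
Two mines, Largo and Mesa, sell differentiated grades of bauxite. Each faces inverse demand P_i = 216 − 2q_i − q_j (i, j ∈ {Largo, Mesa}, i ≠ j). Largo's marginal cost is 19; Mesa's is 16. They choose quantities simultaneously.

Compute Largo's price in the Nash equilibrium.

97.4

Mine Largo's profit: π = q_{Largo}(216 − 2q_{Largo} − q_{Mesa}) − 19q_{Largo}.
∂π/∂q_{Largo} = 197 − 4q_{Largo} − q_{Mesa} = 0 ⇒ q_{Largo} = 49.25 − 0.25q_{Mesa}.
Similarly q_{Mesa} = 50 − 0.25q_{Largo}.
Plugging q_{Mesa} into Largo's best response: q_{Largo} = 49.25 − 0.25(50 − 0.25q_{Largo}) ⇒ 0.9375q_{Largo} = 36.75, so q_{Largo} = 39.2.
Then q_{Mesa} = 50 − 0.25·39.2 = 40.2.
P_{Largo} = 216 − 2·39.2 − 40.2 = 97.4.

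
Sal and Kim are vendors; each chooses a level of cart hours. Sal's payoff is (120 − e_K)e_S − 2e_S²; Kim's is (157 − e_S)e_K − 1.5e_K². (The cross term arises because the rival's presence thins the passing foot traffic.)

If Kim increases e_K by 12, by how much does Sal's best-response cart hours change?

-3

Expanding Sal's payoff: 120e_S − e_Ke_S − 2e_S².
∂π/∂e_S = 120 − e_K − 4e_S = 0, so e_S = 30 − 0.25e_K.
The reaction-function slope is −0.25, so a 12-unit rise in e_K moves e_S by −0.25 × 12 = −3. Sal's best response falls — the actions are strategic substitutes.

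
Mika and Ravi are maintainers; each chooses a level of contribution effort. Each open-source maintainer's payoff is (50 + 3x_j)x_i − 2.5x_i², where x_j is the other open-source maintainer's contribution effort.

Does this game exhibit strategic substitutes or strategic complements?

strategic complements

Mika's payoff is (50 + 3x_R)x_M − 2.5x_M².
∂π/∂x_M = 50 + 3x_R − 5x_M = 0, so x_M = 10 + 0.6x_R.
The best-response slope dx_M/dx_R = 0.6 > 0: the reaction function is upward-sloping, so the choices are strategic complements.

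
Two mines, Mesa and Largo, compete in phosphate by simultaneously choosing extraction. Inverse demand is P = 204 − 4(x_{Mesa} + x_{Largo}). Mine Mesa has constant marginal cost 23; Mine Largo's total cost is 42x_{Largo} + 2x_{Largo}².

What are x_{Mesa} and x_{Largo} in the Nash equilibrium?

Mine Mesa's profit: π = x_{Mesa}(204 − 4(x_{Mesa} + x_{Largo})) − 23x_{Mesa}.
∂π/∂x_{Mesa} = 181 − 8x_{Mesa} − 4x_{Largo} = 0, so x_{Mesa} = 22.625 − 0.5x_{Largo}.
For Largo: ∂π/∂x_{Largo} = 162 − 12x_{Largo} − 4x_{Mesa} = 0 ⇒ x_{Largo} = 13.5 − (1/3)x_{Mesa}.
Substituting the second reaction function into the first: x_{Mesa} = 22.625 − 0.5(13.5 − (1/3)x_{Mesa}), which gives (5/6)x_{Mesa} = 15.875 ⇒ x_{Mesa} = 19.05.
Then x_{Largo} = 13.5 − (1/3)·19.05 = 7.15.

19.05, 7.15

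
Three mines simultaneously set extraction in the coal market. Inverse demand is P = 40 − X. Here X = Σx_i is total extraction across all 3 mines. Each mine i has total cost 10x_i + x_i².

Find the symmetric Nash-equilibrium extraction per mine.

A representative mine's profit is π_i = x_i(40 − X) − 10x_i − x_i², with X = x_i + Σ_{j≠i} x_j.
First-order condition: 30 − 4x_i − Σ_{j≠i} x_j = 0.
In a symmetric equilibrium every mine chooses the same x, so Σ_{j≠i} x_j = 2x. The condition becomes 30 − 6x = 0, giving x = 30/6 = 5.

5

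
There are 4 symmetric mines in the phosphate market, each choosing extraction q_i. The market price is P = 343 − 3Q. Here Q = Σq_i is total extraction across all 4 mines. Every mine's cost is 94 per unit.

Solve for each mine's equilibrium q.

16.6

A representative mine's profit is π_i = q_i(343 − 3Q) − 94q_i, with Q = q_i + Σ_{j≠i} q_j.
First-order condition: 249 − 6q_i − 3Σ_{j≠i} q_j = 0.
With identical mines, set every q_j = q: then 249 − 6q − 9q = 0, i.e. q = 249/15 = 16.6.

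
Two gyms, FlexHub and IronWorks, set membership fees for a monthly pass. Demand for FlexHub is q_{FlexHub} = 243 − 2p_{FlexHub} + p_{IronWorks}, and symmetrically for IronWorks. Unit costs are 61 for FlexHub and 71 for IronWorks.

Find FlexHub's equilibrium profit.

7688

FlexHub's profit: π = (p_{FlexHub} − 61)(243 − 2p_{FlexHub} + p_{IronWorks}).
∂π/∂p_{FlexHub} = 365 − 4p_{FlexHub} + p_{IronWorks} = 0 ⇒ p_{FlexHub} = 91.25 + 0.25p_{IronWorks}.
Similarly p_{IronWorks} = 96.25 + 0.25p_{FlexHub}.
Substituting the second reaction function into the first: p_{FlexHub} = 91.25 + 0.25(96.25 + 0.25p_{FlexHub}), which gives 0.9375p_{FlexHub} = 115.3125 ⇒ p_{FlexHub} = 123.
Then p_{IronWorks} = 96.25 + 0.25·123 = 127.
q_{FlexHub} = 243 − 2·123 + 127 = 124.
Profit = (123 − 61)·124 = 7688.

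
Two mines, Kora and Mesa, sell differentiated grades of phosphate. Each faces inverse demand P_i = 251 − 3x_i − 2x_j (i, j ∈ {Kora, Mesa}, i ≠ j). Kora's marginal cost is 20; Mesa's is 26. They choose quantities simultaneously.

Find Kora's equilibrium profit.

Mine Kora's profit: π = x_{Kora}(251 − 3x_{Kora} − 2x_{Mesa}) − 20x_{Kora}.
∂π/∂x_{Kora} = 231 − 6x_{Kora} − 2x_{Mesa} = 0 ⇒ x_{Kora} = 38.5 − (1/3)x_{Mesa}.
Similarly x_{Mesa} = 37.5 − (1/3)x_{Kora}.
Solving the two reaction functions simultaneously: (1 − (−1/3)(−1/3))x_{Kora} = 38.5 − (1/3)·37.5, so (8/9)x_{Kora} = 26 and x_{Kora} = 29.25.
Then x_{Mesa} = 37.5 − (1/3)·29.25 = 27.75.
P_{Kora} = 251 − 3·29.25 − 2·27.75 = 107.75.
Profit = (107.75 − 20)·29.25 = 2566.6875.

2566.6875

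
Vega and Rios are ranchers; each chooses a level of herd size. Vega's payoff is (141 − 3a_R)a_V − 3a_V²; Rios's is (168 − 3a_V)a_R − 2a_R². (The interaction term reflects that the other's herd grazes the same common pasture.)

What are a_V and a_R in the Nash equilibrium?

4, 39

Expanding Vega's payoff: 141a_V − 3a_Ra_V − 3a_V².
∂π/∂a_V = 141 − 3a_R − 6a_V = 0, so a_V = 23.5 − 0.5a_R.
Likewise for Rios: a_R = 42 − 0.75a_V.
Solving the two reaction functions simultaneously: (1 − (−0.5)(−0.75))a_V = 23.5 − 0.5·42, so 0.625a_V = 2.5 and a_V = 4.
Then a_R = 42 − 0.75·4 = 39.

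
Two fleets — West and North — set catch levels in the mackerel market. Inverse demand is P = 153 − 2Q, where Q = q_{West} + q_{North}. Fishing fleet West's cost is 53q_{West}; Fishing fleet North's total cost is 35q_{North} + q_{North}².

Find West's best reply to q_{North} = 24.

13

Fishing fleet West's profit: π = q_{West}(153 − 2(q_{West} + q_{North})) − 53q_{West}.
∂π/∂q_{West} = 100 − 4q_{West} − 2q_{North} = 0, so q_{West} = 25 − 0.5q_{North}.
At q_{North} = 24: q_{West} = 25 − 0.5·24 = 13.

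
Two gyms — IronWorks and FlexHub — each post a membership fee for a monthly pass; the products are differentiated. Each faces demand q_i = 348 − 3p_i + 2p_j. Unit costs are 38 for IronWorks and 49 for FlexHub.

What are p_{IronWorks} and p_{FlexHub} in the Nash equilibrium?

IronWorks's profit: π = (p_{IronWorks} − 38)(348 − 3p_{IronWorks} + 2p_{FlexHub}).
∂π/∂p_{IronWorks} = 462 − 6p_{IronWorks} + 2p_{FlexHub} = 0 ⇒ p_{IronWorks} = 77 + (1/3)p_{FlexHub}.
Similarly p_{FlexHub} = 82.5 + (1/3)p_{IronWorks}.
Solving the two reaction functions simultaneously: (1 − (1/3)(1/3))p_{IronWorks} = 77 + (1/3)·82.5, so (8/9)p_{IronWorks} = 104.5 and p_{IronWorks} = 117.5625.
Then p_{FlexHub} = 82.5 + (1/3)·117.5625 = 121.6875.

117.5625, 121.6875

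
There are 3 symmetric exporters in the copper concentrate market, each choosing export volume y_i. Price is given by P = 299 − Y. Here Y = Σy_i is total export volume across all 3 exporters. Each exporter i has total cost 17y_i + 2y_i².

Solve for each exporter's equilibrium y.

A representative exporter's profit is π_i = y_i(299 − Y) − 17y_i − 2y_i², with Y = y_i + Σ_{j≠i} y_j.
First-order condition: 282 − 6y_i − Σ_{j≠i} y_j = 0.
With identical exporters, set every y_j = y: then 282 − 6y − 2y = 0, i.e. y = 282/8 = 35.25.

35.25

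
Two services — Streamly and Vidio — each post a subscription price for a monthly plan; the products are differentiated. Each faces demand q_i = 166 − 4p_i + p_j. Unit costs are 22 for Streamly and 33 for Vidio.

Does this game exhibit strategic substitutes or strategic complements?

strategic complements

Streamly's profit: π = (p_{Streamly} − 22)(166 − 4p_{Streamly} + p_{Vidio}).
∂π/∂p_{Streamly} = 254 − 8p_{Streamly} + p_{Vidio} = 0 ⇒ p_{Streamly} = 31.75 + 0.125p_{Vidio}.
The best-response slope dp_{Streamly}/dp_{Vidio} = 0.125 > 0: the reaction function is upward-sloping, so the choices are strategic complements.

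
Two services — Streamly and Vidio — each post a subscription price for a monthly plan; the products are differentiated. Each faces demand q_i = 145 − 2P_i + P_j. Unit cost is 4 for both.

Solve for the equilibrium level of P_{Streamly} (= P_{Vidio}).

51

Streamly's profit: π = (P_{Streamly} − 4)(145 − 2P_{Streamly} + P_{Vidio}).
∂π/∂P_{Streamly} = 153 − 4P_{Streamly} + P_{Vidio} = 0 ⇒ P_{Streamly} = 38.25 + 0.25P_{Vidio}.
Setting P_{Streamly} = P_{Vidio} in the reaction function: P_{Streamly} = 38.25 + 0.25P_{Streamly}, so P_{Streamly} = 38.25 / 0.75 = 51.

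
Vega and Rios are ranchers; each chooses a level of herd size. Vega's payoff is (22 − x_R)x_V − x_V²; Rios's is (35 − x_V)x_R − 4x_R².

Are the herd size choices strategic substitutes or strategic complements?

strategic substitutes

Expanding Vega's payoff: 22x_V − x_Rx_V − x_V².
∂π/∂x_V = 22 − x_R − 2x_V = 0, so x_V = 11 − 0.5x_R.
The best-response slope dx_V/dx_R = −0.5 < 0: the reaction function is downward-sloping, so the choices are strategic substitutes.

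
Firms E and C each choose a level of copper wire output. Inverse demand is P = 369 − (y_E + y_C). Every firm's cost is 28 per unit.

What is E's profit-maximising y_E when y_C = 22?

Firm E's profit: π = y_E(369 − (y_E + y_C)) − 28y_E.
∂π/∂y_E = 341 − 2y_E − y_C = 0, so y_E = 170.5 − 0.5y_C.
At y_C = 22: y_E = 170.5 − 0.5·22 = 159.5.

159.5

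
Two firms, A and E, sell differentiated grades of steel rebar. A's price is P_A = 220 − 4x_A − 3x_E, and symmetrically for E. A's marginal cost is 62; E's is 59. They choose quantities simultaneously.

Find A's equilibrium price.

Firm A's profit: π = x_A(220 − 4x_A − 3x_E) − 62x_A.
∂π/∂x_A = 158 − 8x_A − 3x_E = 0 ⇒ x_A = 19.75 − 0.375x_E.
Similarly x_E = 20.125 − 0.375x_A.
Substituting the second reaction function into the first: x_A = 19.75 − 0.375(20.125 − 0.375x_A), which gives (55/64)x_A = 781/64 ⇒ x_A = 14.2.
Then x_E = 20.125 − 0.375·14.2 = 14.8.
P_A = 220 − 4·14.2 − 3·14.8 = 118.8.

118.8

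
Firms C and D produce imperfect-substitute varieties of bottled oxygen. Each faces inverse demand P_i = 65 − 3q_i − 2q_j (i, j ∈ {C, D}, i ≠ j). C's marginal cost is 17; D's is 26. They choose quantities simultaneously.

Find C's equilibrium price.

Firm C's profit: π = q_C(65 − 3q_C − 2q_D) − 17q_C.
∂π/∂q_C = 48 − 6q_C − 2q_D = 0 ⇒ q_C = 8 − (1/3)q_D.
Similarly q_D = 6.5 − (1/3)q_C.
Solving the two reaction functions simultaneously: (1 − (−1/3)(−1/3))q_C = 8 − (1/3)·6.5, so (8/9)q_C = 35/6 and q_C = 6.5625.
Then q_D = 6.5 − (1/3)·6.5625 = 4.3125.
P_C = 65 − 3·6.5625 − 2·4.3125 = 36.6875.

36.6875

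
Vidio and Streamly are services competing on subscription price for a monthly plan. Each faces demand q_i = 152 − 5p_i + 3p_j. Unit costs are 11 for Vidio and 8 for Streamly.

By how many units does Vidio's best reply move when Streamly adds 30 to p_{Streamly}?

9

Vidio's profit: π = (p_{Vidio} − 11)(152 − 5p_{Vidio} + 3p_{Streamly}).
∂π/∂p_{Vidio} = 207 − 10p_{Vidio} + 3p_{Streamly} = 0 ⇒ p_{Vidio} = 20.7 + 0.3p_{Streamly}.
The reaction-function slope is 0.3, so a 30-unit rise in p_{Streamly} moves p_{Vidio} by 0.3 × 30 = 9. Vidio's best response rises — the actions are strategic complements.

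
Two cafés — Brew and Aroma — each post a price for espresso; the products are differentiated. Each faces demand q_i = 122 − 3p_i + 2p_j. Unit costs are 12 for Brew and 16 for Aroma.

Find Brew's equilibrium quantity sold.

Brew's profit: π = (p_{Brew} − 12)(122 − 3p_{Brew} + 2p_{Aroma}).
∂π/∂p_{Brew} = 158 − 6p_{Brew} + 2p_{Aroma} = 0 ⇒ p_{Brew} = 79/3 + (1/3)p_{Aroma}.
Similarly p_{Aroma} = 85/3 + (1/3)p_{Brew}.
Substituting the second reaction function into the first: p_{Brew} = 79/3 + (1/3)(85/3 + (1/3)p_{Brew}), which gives (8/9)p_{Brew} = 322/9 ⇒ p_{Brew} = 40.25.
Then p_{Aroma} = 85/3 + (1/3)·40.25 = 41.75.
q_{Brew} = 122 − 3·40.25 + 2·41.75 = 84.75.

84.75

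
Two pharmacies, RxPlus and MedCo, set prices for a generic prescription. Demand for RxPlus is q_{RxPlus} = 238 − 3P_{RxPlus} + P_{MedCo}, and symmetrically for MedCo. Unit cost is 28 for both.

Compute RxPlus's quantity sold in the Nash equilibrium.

109.2

RxPlus's profit: π = (P_{RxPlus} − 28)(238 − 3P_{RxPlus} + P_{MedCo}).
∂π/∂P_{RxPlus} = 322 − 6P_{RxPlus} + P_{MedCo} = 0 ⇒ P_{RxPlus} = 161/3 + (1/6)P_{MedCo}.
The game is symmetric, so in equilibrium P_{MedCo} = P_{RxPlus}: the reaction function gives (5/6)P_{RxPlus} = 161/3, hence P_{RxPlus} = 64.4.
q_{RxPlus} = 238 − 3·64.4 + 64.4 = 109.2.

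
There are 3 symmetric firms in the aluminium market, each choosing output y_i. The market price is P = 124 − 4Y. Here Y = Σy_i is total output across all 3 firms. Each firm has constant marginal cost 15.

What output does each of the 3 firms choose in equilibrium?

6.8125

A representative firm's profit is π_i = y_i(124 − 4Y) − 15y_i, with Y = y_i + Σ_{j≠i} y_j.
First-order condition: 109 − 8y_i − 4Σ_{j≠i} y_j = 0.
With identical firms, set every y_j = y: then 109 − 8y − 8y = 0, i.e. y = 109/16 = 6.8125.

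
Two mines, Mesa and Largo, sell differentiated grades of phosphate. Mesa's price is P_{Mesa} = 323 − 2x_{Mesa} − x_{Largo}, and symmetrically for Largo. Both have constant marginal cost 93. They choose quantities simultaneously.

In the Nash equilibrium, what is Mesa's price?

185

Mine Mesa's profit: π = x_{Mesa}(323 − 2x_{Mesa} − x_{Largo}) − 93x_{Mesa}.
∂π/∂x_{Mesa} = 230 − 4x_{Mesa} − x_{Largo} = 0 ⇒ x_{Mesa} = 57.5 − 0.25x_{Largo}.
By symmetry x_{Largo} = x_{Mesa}; substituting into the reaction function, 1.25x_{Mesa} = 57.5 and x_{Mesa} = 46.
P_{Mesa} = 323 − 2·46 − 46 = 185.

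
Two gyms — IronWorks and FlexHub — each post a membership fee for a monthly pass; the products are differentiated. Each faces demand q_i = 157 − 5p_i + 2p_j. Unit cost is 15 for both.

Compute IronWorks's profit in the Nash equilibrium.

980

IronWorks's profit: π = (p_{IronWorks} − 15)(157 − 5p_{IronWorks} + 2p_{FlexHub}).
∂π/∂p_{IronWorks} = 232 − 10p_{IronWorks} + 2p_{FlexHub} = 0 ⇒ p_{IronWorks} = 23.2 + 0.2p_{FlexHub}.
By symmetry p_{FlexHub} = p_{IronWorks}; substituting into the reaction function, 0.8p_{IronWorks} = 23.2 and p_{IronWorks} = 29.
q_{IronWorks} = 157 − 5·29 + 2·29 = 70.
Profit = (29 − 15)·70 = 980.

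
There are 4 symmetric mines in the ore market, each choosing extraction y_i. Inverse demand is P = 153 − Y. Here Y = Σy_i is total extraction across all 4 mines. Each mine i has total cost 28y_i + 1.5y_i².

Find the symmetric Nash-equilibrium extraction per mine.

A representative mine's profit is π_i = y_i(153 − Y) − 28y_i − 1.5y_i², with Y = y_i + Σ_{j≠i} y_j.
First-order condition: 125 − 5y_i − Σ_{j≠i} y_j = 0.
Imposing symmetry (y_j = y for all j) turns Σ_{j≠i} y_j into 3y, so 125 = 8y and y = 15.625.

15.625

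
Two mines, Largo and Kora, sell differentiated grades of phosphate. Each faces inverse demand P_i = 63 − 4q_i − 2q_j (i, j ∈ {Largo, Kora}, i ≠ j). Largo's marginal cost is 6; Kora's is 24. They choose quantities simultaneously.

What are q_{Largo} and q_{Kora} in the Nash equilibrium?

Mine Largo's profit: π = q_{Largo}(63 − 4q_{Largo} − 2q_{Kora}) − 6q_{Largo}.
∂π/∂q_{Largo} = 57 − 8q_{Largo} − 2q_{Kora} = 0 ⇒ q_{Largo} = 7.125 − 0.25q_{Kora}.
Similarly q_{Kora} = 4.875 − 0.25q_{Largo}.
Solving the two reaction functions simultaneously: (1 − (−0.25)(−0.25))q_{Largo} = 7.125 − 0.25·4.875, so 0.9375q_{Largo} = 189/32 and q_{Largo} = 6.3.
Then q_{Kora} = 4.875 − 0.25·6.3 = 3.3.

6.3, 3.3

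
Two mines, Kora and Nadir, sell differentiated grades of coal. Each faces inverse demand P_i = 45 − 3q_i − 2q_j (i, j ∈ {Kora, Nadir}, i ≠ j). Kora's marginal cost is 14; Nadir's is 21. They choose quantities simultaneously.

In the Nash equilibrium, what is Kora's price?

26.9375

Mine Kora's profit: π = q_{Kora}(45 − 3q_{Kora} − 2q_{Nadir}) − 14q_{Kora}.
∂π/∂q_{Kora} = 31 − 6q_{Kora} − 2q_{Nadir} = 0 ⇒ q_{Kora} = 31/6 − (1/3)q_{Nadir}.
Similarly q_{Nadir} = 4 − (1/3)q_{Kora}.
Solving the two reaction functions simultaneously: (1 − (−1/3)(−1/3))q_{Kora} = 31/6 − (1/3)·4, so (8/9)q_{Kora} = 23/6 and q_{Kora} = 4.3125.
Then q_{Nadir} = 4 − (1/3)·4.3125 = 2.5625.
P_{Kora} = 45 − 3·4.3125 − 2·2.5625 = 26.9375.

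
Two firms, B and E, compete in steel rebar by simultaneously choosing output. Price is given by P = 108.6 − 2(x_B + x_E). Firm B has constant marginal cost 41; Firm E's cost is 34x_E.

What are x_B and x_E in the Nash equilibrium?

Firm B's profit: π = x_B(108.6 − 2(x_B + x_E)) − 41x_B.
∂π/∂x_B = 67.6 − 4x_B − 2x_E = 0, so x_B = 16.9 − 0.5x_E.
By the same steps for E: x_E = 18.65 − 0.5x_B.
Substituting the second reaction function into the first: x_B = 16.9 − 0.5(18.65 − 0.5x_B), which gives 0.75x_B = 7.575 ⇒ x_B = 10.1.
Then x_E = 18.65 − 0.5·10.1 = 13.6.

10.1, 13.6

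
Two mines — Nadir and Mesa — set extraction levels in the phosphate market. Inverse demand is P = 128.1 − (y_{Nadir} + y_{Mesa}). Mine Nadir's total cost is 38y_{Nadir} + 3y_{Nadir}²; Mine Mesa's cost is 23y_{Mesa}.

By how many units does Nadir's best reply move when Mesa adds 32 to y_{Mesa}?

Mine Nadir's profit: π = y_{Nadir}(128.1 − (y_{Nadir} + y_{Mesa})) − 38y_{Nadir} − 3y_{Nadir}².
∂π/∂y_{Nadir} = 90.1 − 8y_{Nadir} − y_{Mesa} = 0, so y_{Nadir} = 11.2625 − 0.125y_{Mesa}.
The reaction-function slope is −0.125, so a 32-unit rise in y_{Mesa} moves y_{Nadir} by −0.125 × 32 = −4. Nadir's best response falls — the actions are strategic substitutes.

-4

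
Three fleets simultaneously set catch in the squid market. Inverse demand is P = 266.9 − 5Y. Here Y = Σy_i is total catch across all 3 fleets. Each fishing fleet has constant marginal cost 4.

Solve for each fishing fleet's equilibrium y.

13.145

A representative fishing fleet's profit is π_i = y_i(266.9 − 5Y) − 4y_i, with Y = y_i + Σ_{j≠i} y_j.
First-order condition: 262.9 − 10y_i − 5Σ_{j≠i} y_j = 0.
With identical fishing fleets, set every y_j = y: then 262.9 − 10y − 10y = 0, i.e. y = 262.9/20 = 13.145.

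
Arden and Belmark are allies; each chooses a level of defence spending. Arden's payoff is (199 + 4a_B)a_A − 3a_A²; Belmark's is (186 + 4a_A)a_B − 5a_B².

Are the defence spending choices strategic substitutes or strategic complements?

Expanding Arden's payoff: 199a_A + 4a_Ba_A − 3a_A².
∂π/∂a_A = 199 + 4a_B − 6a_A = 0, so a_A = 199/6 + (2/3)a_B.
The best-response slope da_A/da_B = 2/3 > 0: the reaction function is upward-sloping, so the choices are strategic complements.

strategic complements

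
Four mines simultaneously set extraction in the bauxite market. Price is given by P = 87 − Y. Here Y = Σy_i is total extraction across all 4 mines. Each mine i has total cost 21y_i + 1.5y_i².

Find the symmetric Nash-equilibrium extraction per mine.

A representative mine's profit is π_i = y_i(87 − Y) − 21y_i − 1.5y_i², with Y = y_i + Σ_{j≠i} y_j.
First-order condition: 66 − 5y_i − Σ_{j≠i} y_j = 0.
With identical mines, set every y_j = y: then 66 − 5y − 3y = 0, i.e. y = 66/8 = 8.25.

8.25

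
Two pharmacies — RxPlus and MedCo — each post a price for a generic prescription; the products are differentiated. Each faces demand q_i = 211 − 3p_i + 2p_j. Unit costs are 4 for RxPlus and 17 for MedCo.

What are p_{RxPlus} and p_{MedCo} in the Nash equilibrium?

RxPlus's profit: π = (p_{RxPlus} − 4)(211 − 3p_{RxPlus} + 2p_{MedCo}).
∂π/∂p_{RxPlus} = 223 − 6p_{RxPlus} + 2p_{MedCo} = 0 ⇒ p_{RxPlus} = 223/6 + (1/3)p_{MedCo}.
Similarly p_{MedCo} = 131/3 + (1/3)p_{RxPlus}.
Substituting the second reaction function into the first: p_{RxPlus} = 223/6 + (1/3)(131/3 + (1/3)p_{RxPlus}), which gives (8/9)p_{RxPlus} = 931/18 ⇒ p_{RxPlus} = 58.1875.
Then p_{MedCo} = 131/3 + (1/3)·58.1875 = 63.0625.

58.1875, 63.0625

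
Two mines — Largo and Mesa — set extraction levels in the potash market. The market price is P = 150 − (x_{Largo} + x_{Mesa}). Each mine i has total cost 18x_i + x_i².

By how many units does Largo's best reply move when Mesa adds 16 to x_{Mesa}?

-4

Mine Largo's profit: π = x_{Largo}(150 − (x_{Largo} + x_{Mesa})) − 18x_{Largo} − x_{Largo}².
∂π/∂x_{Largo} = 132 − 4x_{Largo} − x_{Mesa} = 0, so x_{Largo} = 33 − 0.25x_{Mesa}.
The reaction-function slope is −0.25, so a 16-unit rise in x_{Mesa} moves x_{Largo} by −0.25 × 16 = −4. Largo's best response falls — the actions are strategic substitutes.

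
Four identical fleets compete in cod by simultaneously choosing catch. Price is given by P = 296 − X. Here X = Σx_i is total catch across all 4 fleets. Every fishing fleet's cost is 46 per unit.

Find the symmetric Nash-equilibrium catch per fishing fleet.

50

A representative fishing fleet's profit is π_i = x_i(296 − X) − 46x_i, with X = x_i + Σ_{j≠i} x_j.
First-order condition: 250 − 2x_i − Σ_{j≠i} x_j = 0.
With identical fishing fleets, set every x_j = x: then 250 − 2x − 3x = 0, i.e. x = 250/5 = 50.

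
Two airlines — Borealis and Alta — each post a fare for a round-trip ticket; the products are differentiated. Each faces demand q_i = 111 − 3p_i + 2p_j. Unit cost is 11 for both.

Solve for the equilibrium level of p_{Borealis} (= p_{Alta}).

Borealis's profit: π = (p_{Borealis} − 11)(111 − 3p_{Borealis} + 2p_{Alta}).
∂π/∂p_{Borealis} = 144 − 6p_{Borealis} + 2p_{Alta} = 0 ⇒ p_{Borealis} = 24 + (1/3)p_{Alta}.
Setting p_{Borealis} = p_{Alta} in the reaction function: p_{Borealis} = 24 + (1/3)p_{Borealis}, so p_{Borealis} = 24 / (2/3) = 36.

36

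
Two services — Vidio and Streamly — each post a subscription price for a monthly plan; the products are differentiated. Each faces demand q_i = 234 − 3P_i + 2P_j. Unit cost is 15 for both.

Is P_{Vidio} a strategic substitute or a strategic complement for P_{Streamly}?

Vidio's profit: π = (P_{Vidio} − 15)(234 − 3P_{Vidio} + 2P_{Streamly}).
∂π/∂P_{Vidio} = 279 − 6P_{Vidio} + 2P_{Streamly} = 0 ⇒ P_{Vidio} = 46.5 + (1/3)P_{Streamly}.
The best-response slope dP_{Vidio}/dP_{Streamly} = 1/3 > 0: the reaction function is upward-sloping, so the choices are strategic complements.

strategic complements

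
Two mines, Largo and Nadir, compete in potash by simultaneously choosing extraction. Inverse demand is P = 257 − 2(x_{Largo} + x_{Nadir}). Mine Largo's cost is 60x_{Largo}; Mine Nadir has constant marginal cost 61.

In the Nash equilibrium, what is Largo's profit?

2178

Mine Largo's profit: π = x_{Largo}(257 − 2(x_{Largo} + x_{Nadir})) − 60x_{Largo}.
∂π/∂x_{Largo} = 197 − 4x_{Largo} − 2x_{Nadir} = 0, so x_{Largo} = 49.25 − 0.5x_{Nadir}.
By the same steps for Nadir: x_{Nadir} = 49 − 0.5x_{Largo}.
Solving the two reaction functions simultaneously: (1 − (−0.5)(−0.5))x_{Largo} = 49.25 − 0.5·49, so 0.75x_{Largo} = 24.75 and x_{Largo} = 33.
Then x_{Nadir} = 49 − 0.5·33 = 32.5.
Price P = 257 − 2·65.5 = 126.
Largo's profit: (126 − 60)·33 = 2178.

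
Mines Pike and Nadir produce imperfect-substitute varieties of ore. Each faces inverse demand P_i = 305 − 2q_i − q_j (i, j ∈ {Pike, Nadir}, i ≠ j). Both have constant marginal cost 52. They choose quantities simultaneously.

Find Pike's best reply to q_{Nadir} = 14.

59.75

Mine Pike's profit: π = q_{Pike}(305 − 2q_{Pike} − q_{Nadir}) − 52q_{Pike}.
∂π/∂q_{Pike} = 253 − 4q_{Pike} − q_{Nadir} = 0 ⇒ q_{Pike} = 63.25 − 0.25q_{Nadir}.
At q_{Nadir} = 14: q_{Pike} = 63.25 − 0.25·14 = 59.75.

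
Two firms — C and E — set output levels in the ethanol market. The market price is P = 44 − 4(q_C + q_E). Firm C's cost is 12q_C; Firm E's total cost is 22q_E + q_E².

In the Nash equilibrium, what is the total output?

4.375

Firm C's profit: π = q_C(44 − 4(q_C + q_E)) − 12q_C.
∂π/∂q_C = 32 − 8q_C − 4q_E = 0, so q_C = 4 − 0.5q_E.
For E: ∂π/∂q_E = 22 − 10q_E − 4q_C = 0 ⇒ q_E = 2.2 − 0.4q_C.
Plugging q_E into C's best response: q_C = 4 − 0.5(2.2 − 0.4q_C) ⇒ 0.8q_C = 2.9, so q_C = 3.625.
Then q_E = 2.2 − 0.4·3.625 = 0.75.
Total output: 3.625 + 0.75 = 4.375.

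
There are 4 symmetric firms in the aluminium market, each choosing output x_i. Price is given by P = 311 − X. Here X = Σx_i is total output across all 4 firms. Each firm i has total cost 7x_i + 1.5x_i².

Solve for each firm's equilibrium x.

A representative firm's profit is π_i = x_i(311 − X) − 7x_i − 1.5x_i², with X = x_i + Σ_{j≠i} x_j.
First-order condition: 304 − 5x_i − Σ_{j≠i} x_j = 0.
Imposing symmetry (x_j = x for all j) turns Σ_{j≠i} x_j into 3x, so 304 = 8x and x = 38.

38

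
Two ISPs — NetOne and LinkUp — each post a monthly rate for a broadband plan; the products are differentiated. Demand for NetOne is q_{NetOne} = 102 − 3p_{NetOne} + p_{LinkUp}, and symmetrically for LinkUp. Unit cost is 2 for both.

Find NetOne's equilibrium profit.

NetOne's profit: π = (p_{NetOne} − 2)(102 − 3p_{NetOne} + p_{LinkUp}).
∂π/∂p_{NetOne} = 108 − 6p_{NetOne} + p_{LinkUp} = 0 ⇒ p_{NetOne} = 18 + (1/6)p_{LinkUp}.
By symmetry p_{LinkUp} = p_{NetOne}; substituting into the reaction function, (5/6)p_{NetOne} = 18 and p_{NetOne} = 21.6.
q_{NetOne} = 102 − 3·21.6 + 21.6 = 58.8.
Profit = (21.6 − 2)·58.8 = 1152.48.

1152.48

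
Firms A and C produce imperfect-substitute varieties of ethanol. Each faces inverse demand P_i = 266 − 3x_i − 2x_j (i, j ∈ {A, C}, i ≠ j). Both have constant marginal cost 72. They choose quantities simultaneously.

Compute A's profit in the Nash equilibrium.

1764.1875

Firm A's profit: π = x_A(266 − 3x_A − 2x_C) − 72x_A.
∂π/∂x_A = 194 − 6x_A − 2x_C = 0 ⇒ x_A = 97/3 − (1/3)x_C.
The game is symmetric, so in equilibrium x_C = x_A: the reaction function gives (4/3)x_A = 97/3, hence x_A = 24.25.
P_A = 266 − 3·24.25 − 2·24.25 = 144.75.
Profit = (144.75 − 72)·24.25 = 1764.1875.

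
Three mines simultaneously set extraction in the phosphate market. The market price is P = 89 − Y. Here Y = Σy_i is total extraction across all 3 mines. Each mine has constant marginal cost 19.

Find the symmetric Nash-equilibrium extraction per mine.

A representative mine's profit is π_i = y_i(89 − Y) − 19y_i, with Y = y_i + Σ_{j≠i} y_j.
First-order condition: 70 − 2y_i − Σ_{j≠i} y_j = 0.
With identical mines, set every y_j = y: then 70 − 2y − 2y = 0, i.e. y = 70/4 = 17.5.

17.5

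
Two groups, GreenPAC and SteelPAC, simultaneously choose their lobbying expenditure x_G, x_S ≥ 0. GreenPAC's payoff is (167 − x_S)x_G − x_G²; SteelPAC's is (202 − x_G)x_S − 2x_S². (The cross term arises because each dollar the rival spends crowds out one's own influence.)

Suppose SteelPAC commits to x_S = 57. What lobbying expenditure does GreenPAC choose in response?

Expanding GreenPAC's payoff: 167x_G − x_Sx_G − x_G².
∂π/∂x_G = 167 − x_S − 2x_G = 0, so x_G = 83.5 − 0.5x_S.
At x_S = 57: x_G = 83.5 − 0.5·57 = 55.

55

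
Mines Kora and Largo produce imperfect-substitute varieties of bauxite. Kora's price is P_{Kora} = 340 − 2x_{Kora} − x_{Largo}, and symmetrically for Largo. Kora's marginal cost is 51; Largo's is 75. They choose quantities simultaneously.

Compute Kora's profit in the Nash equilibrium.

7056.72

Mine Kora's profit: π = x_{Kora}(340 − 2x_{Kora} − x_{Largo}) − 51x_{Kora}.
∂π/∂x_{Kora} = 289 − 4x_{Kora} − x_{Largo} = 0 ⇒ x_{Kora} = 72.25 − 0.25x_{Largo}.
Similarly x_{Largo} = 66.25 − 0.25x_{Kora}.
Plugging x_{Largo} into Kora's best response: x_{Kora} = 72.25 − 0.25(66.25 − 0.25x_{Kora}) ⇒ 0.9375x_{Kora} = 55.6875, so x_{Kora} = 59.4.
Then x_{Largo} = 66.25 − 0.25·59.4 = 51.4.
P_{Kora} = 340 − 2·59.4 − 51.4 = 169.8.
Profit = (169.8 − 51)·59.4 = 7056.72.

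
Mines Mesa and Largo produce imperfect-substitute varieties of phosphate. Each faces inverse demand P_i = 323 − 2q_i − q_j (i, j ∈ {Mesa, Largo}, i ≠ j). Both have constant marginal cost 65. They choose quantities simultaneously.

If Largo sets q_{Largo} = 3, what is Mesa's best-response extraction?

Mine Mesa's profit: π = q_{Mesa}(323 − 2q_{Mesa} − q_{Largo}) − 65q_{Mesa}.
∂π/∂q_{Mesa} = 258 − 4q_{Mesa} − q_{Largo} = 0 ⇒ q_{Mesa} = 64.5 − 0.25q_{Largo}.
At q_{Largo} = 3: q_{Mesa} = 64.5 − 0.25·3 = 63.75.

63.75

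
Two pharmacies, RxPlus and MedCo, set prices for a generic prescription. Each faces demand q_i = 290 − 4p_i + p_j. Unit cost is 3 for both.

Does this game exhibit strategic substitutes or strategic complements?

RxPlus's profit: π = (p_{RxPlus} − 3)(290 − 4p_{RxPlus} + p_{MedCo}).
∂π/∂p_{RxPlus} = 302 − 8p_{RxPlus} + p_{MedCo} = 0 ⇒ p_{RxPlus} = 37.75 + 0.125p_{MedCo}.
The best-response slope dp_{RxPlus}/dp_{MedCo} = 0.125 > 0: the reaction function is upward-sloping, so the choices are strategic complements.

strategic complements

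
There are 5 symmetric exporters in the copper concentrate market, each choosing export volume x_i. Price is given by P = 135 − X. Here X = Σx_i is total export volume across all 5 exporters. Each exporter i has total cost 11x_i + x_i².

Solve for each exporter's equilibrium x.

A representative exporter's profit is π_i = x_i(135 − X) − 11x_i − x_i², with X = x_i + Σ_{j≠i} x_j.
First-order condition: 124 − 4x_i − Σ_{j≠i} x_j = 0.
In a symmetric equilibrium every exporter chooses the same x, so Σ_{j≠i} x_j = 4x. The condition becomes 124 − 8x = 0, giving x = 124/8 = 15.5.

15.5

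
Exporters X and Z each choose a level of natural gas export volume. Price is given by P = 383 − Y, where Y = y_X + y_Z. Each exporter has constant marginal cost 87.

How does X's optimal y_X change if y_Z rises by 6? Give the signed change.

-3

Exporter X's profit: π = y_X(383 − (y_X + y_Z)) − 87y_X.
∂π/∂y_X = 296 − 2y_X − y_Z = 0, so y_X = 148 − 0.5y_Z.
The reaction-function slope is −0.5, so a 6-unit rise in y_Z moves y_X by −0.5 × 6 = −3. X's best response falls — the actions are strategic substitutes.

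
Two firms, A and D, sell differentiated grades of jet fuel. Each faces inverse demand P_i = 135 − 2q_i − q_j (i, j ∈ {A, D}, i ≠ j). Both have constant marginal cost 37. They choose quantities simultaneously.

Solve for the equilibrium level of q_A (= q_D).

19.6

Firm A's profit: π = q_A(135 − 2q_A − q_D) − 37q_A.
∂π/∂q_A = 98 − 4q_A − q_D = 0 ⇒ q_A = 24.5 − 0.25q_D.
By symmetry q_D = q_A; substituting into the reaction function, 1.25q_A = 24.5 and q_A = 19.6.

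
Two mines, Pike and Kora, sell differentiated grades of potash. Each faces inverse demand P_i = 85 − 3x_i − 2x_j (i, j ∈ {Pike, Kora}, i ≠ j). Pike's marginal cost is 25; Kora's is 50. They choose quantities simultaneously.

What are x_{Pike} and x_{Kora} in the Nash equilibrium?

Mine Pike's profit: π = x_{Pike}(85 − 3x_{Pike} − 2x_{Kora}) − 25x_{Pike}.
∂π/∂x_{Pike} = 60 − 6x_{Pike} − 2x_{Kora} = 0 ⇒ x_{Pike} = 10 − (1/3)x_{Kora}.
Similarly x_{Kora} = 35/6 − (1/3)x_{Pike}.
Plugging x_{Kora} into Pike's best response: x_{Pike} = 10 − (1/3)(35/6 − (1/3)x_{Pike}) ⇒ (8/9)x_{Pike} = 145/18, so x_{Pike} = 9.0625.
Then x_{Kora} = 35/6 − (1/3)·9.0625 = 2.8125.

9.0625, 2.8125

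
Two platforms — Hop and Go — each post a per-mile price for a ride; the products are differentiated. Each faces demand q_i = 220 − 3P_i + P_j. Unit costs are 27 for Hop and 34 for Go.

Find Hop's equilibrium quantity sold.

101.4

Hop's profit: π = (P_{Hop} − 27)(220 − 3P_{Hop} + P_{Go}).
∂π/∂P_{Hop} = 301 − 6P_{Hop} + P_{Go} = 0 ⇒ P_{Hop} = 301/6 + (1/6)P_{Go}.
Similarly P_{Go} = 161/3 + (1/6)P_{Hop}.
Solving the two reaction functions simultaneously: (1 − (1/6)(1/6))P_{Hop} = 301/6 + (1/6)·(161/3), so (35/36)P_{Hop} = 532/9 and P_{Hop} = 60.8.
Then P_{Go} = 161/3 + (1/6)·60.8 = 63.8.
q_{Hop} = 220 − 3·60.8 + 63.8 = 101.4.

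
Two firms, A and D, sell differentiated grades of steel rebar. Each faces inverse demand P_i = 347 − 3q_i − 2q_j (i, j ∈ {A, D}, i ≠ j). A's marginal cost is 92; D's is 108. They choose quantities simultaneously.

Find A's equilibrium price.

190.625

Firm A's profit: π = q_A(347 − 3q_A − 2q_D) − 92q_A.
∂π/∂q_A = 255 − 6q_A − 2q_D = 0 ⇒ q_A = 42.5 − (1/3)q_D.
Similarly q_D = 239/6 − (1/3)q_A.
Solving the two reaction functions simultaneously: (1 − (−1/3)(−1/3))q_A = 42.5 − (1/3)·(239/6), so (8/9)q_A = 263/9 and q_A = 32.875.
Then q_D = 239/6 − (1/3)·32.875 = 28.875.
P_A = 347 − 3·32.875 − 2·28.875 = 190.625.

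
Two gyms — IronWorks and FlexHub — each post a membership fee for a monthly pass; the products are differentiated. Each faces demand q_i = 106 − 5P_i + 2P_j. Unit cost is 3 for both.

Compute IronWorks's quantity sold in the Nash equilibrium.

IronWorks's profit: π = (P_{IronWorks} − 3)(106 − 5P_{IronWorks} + 2P_{FlexHub}).
∂π/∂P_{IronWorks} = 121 − 10P_{IronWorks} + 2P_{FlexHub} = 0 ⇒ P_{IronWorks} = 12.1 + 0.2P_{FlexHub}.
By symmetry P_{FlexHub} = P_{IronWorks}; substituting into the reaction function, 0.8P_{IronWorks} = 12.1 and P_{IronWorks} = 15.125.
q_{IronWorks} = 106 − 5·15.125 + 2·15.125 = 60.625.

60.625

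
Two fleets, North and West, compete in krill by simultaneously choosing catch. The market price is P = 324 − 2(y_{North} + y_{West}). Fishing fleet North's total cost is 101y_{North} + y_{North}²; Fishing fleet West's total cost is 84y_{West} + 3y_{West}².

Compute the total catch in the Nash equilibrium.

49

Fishing fleet North's profit: π = y_{North}(324 − 2(y_{North} + y_{West})) − 101y_{North} − y_{North}².
∂π/∂y_{North} = 223 − 6y_{North} − 2y_{West} = 0, so y_{North} = 223/6 − (1/3)y_{West}.
For West: ∂π/∂y_{West} = 240 − 10y_{West} − 2y_{North} = 0 ⇒ y_{West} = 24 − 0.2y_{North}.
Solving the two reaction functions simultaneously: (1 − (−1/3)(−0.2))y_{North} = 223/6 − (1/3)·24, so (14/15)y_{North} = 175/6 and y_{North} = 31.25.
Then y_{West} = 24 − 0.2·31.25 = 17.75.
Total catch: 31.25 + 17.75 = 49.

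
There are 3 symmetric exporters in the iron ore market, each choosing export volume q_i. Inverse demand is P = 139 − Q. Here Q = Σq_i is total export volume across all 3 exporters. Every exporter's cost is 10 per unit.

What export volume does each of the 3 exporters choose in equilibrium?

A representative exporter's profit is π_i = q_i(139 − Q) − 10q_i, with Q = q_i + Σ_{j≠i} q_j.
First-order condition: 129 − 2q_i − Σ_{j≠i} q_j = 0.
Imposing symmetry (q_j = q for all j) turns Σ_{j≠i} q_j into 2q, so 129 = 4q and q = 32.25.

32.25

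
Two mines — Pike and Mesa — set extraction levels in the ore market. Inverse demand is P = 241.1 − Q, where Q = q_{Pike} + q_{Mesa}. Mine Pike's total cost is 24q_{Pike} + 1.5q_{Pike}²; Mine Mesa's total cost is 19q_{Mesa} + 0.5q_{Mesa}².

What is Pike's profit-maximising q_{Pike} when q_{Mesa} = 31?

37.22

Mine Pike's profit: π = q_{Pike}(241.1 − (q_{Pike} + q_{Mesa})) − 24q_{Pike} − 1.5q_{Pike}².
∂π/∂q_{Pike} = 217.1 − 5q_{Pike} − q_{Mesa} = 0, so q_{Pike} = 43.42 − 0.2q_{Mesa}.
At q_{Mesa} = 31: q_{Pike} = 43.42 − 0.2·31 = 37.22.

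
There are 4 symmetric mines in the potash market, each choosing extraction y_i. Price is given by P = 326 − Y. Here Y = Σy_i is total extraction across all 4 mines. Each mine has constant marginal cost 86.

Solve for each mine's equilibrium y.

A representative mine's profit is π_i = y_i(326 − Y) − 86y_i, with Y = y_i + Σ_{j≠i} y_j.
First-order condition: 240 − 2y_i − Σ_{j≠i} y_j = 0.
Imposing symmetry (y_j = y for all j) turns Σ_{j≠i} y_j into 3y, so 240 = 5y and y = 48.

48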